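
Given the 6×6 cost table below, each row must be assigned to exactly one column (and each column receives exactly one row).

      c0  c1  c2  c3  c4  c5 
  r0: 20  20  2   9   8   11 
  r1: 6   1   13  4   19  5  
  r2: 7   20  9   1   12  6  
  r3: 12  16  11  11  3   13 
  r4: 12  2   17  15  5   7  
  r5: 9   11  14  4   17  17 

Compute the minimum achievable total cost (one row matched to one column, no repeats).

Minimum assignment cost: 22

optimal assignment: row0→col2 (cost 2), row1→col5 (cost 5), row2→col3 (cost 1), row3→col4 (cost 3), row4→col1 (cost 2), row5→col0 (cost 9)
total = 2 + 5 + 1 + 3 + 2 + 9 = 22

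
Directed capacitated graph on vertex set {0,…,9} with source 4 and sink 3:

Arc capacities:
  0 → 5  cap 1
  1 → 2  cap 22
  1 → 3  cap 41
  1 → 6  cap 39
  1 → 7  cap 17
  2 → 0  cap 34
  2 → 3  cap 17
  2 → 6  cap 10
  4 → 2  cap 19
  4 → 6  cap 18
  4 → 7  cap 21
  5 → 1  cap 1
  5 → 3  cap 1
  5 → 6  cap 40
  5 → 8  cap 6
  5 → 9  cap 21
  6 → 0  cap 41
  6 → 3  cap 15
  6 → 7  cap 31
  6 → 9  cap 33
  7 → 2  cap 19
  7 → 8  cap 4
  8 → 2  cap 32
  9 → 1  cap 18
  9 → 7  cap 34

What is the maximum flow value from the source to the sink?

augment #1: 4→2→3 bottleneck 17, total now 17
augment #2: 4→6→3 bottleneck 15, total now 32
augment #3: 4→2→0→5→3 bottleneck 1, total now 33
augment #4: 4→6→9→1→3 bottleneck 3, total now 36
augment #5: 4→2→6→9→1→3 bottleneck 1, total now 37
augment #6: 4→7→2→6→9→1→3 bottleneck 9, total now 46

Maximum flow value: 46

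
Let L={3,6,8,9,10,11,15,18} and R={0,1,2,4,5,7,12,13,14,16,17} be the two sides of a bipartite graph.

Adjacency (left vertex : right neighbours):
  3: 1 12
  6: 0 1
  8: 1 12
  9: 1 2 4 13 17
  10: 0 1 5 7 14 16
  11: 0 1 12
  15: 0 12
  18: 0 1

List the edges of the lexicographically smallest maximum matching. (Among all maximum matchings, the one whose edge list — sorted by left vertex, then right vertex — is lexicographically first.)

|M| = 5 (so the lex-smallest maximum matching has 5 edges)
process left vertices in ascending order; for each, take the smallest-labelled available neighbour that still permits 5 edges overall, or leave it unmatched if none does
lex-smallest matching: {3-1, 6-0, 8-12, 9-2, 10-5}

Lex-smallest maximum matching: {(3,1), (6,0), (8,12), (9,2), (10,5)}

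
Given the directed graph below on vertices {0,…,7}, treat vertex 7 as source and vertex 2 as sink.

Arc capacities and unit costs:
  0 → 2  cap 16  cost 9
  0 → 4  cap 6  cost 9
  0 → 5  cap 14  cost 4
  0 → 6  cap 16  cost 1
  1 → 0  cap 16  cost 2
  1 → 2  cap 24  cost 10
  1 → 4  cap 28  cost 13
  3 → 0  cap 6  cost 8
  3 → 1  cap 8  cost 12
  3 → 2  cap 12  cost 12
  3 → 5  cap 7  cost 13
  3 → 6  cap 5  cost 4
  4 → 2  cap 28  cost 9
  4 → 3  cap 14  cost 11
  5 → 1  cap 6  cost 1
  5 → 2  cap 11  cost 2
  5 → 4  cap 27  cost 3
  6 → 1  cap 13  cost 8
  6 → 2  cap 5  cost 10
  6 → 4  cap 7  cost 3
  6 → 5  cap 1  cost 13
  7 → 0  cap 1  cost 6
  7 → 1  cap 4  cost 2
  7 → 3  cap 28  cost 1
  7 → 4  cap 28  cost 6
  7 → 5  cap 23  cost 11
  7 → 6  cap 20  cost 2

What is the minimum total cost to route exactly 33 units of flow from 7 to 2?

Minimum cost for 33 units: 416

shortest-cost path #1: 7→1→0→5→2 push 4 @ unit cost 10 (adds 40)
shortest-cost path #2: 7→0→5→2 push 1 @ unit cost 12 (adds 12)
shortest-cost path #3: 7→6→2 push 5 @ unit cost 12 (adds 60)
shortest-cost path #4: 7→3→2 push 12 @ unit cost 13 (adds 156)
shortest-cost path #5: 7→5→2 push 6 @ unit cost 13 (adds 78)
shortest-cost path #6: 7→6→4→2 push 5 @ unit cost 14 (adds 70)
total cost = 416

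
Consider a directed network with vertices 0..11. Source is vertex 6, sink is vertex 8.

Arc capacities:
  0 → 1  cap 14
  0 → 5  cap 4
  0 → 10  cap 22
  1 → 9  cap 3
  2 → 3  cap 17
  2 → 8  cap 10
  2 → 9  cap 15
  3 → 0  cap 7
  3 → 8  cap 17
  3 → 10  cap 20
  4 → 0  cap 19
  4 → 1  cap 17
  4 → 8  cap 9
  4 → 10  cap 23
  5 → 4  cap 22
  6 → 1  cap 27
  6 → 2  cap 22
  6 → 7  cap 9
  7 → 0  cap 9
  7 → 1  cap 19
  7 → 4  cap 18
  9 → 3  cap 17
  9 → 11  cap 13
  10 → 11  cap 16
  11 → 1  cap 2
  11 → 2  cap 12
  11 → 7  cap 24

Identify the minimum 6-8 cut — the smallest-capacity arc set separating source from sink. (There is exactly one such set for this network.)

augment #1: 6→2→8 push 10
augment #2: 6→2→3→8 push 12
augment #3: 6→7→4→8 push 9
augment #4: 6→1→9→3→8 push 3
max flow = 34; residual-reachable set from 6 gives S-side
cut edges (S→T): {(1,9), (6,2), (6,7)} total cap 34

Min-cut arcs: {(1,9), (6,2), (6,7)} (total capacity 34)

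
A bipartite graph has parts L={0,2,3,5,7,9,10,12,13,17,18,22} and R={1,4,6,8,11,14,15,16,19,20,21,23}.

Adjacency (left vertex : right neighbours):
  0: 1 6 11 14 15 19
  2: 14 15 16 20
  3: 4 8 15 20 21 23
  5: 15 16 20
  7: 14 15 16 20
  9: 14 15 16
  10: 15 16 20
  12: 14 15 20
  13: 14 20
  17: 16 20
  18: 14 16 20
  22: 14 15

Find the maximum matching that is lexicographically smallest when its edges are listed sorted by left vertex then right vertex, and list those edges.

Lex-smallest maximum matching: {(0,1), (2,14), (3,4), (5,15), (7,16), (10,20)}

|M| = 6 (so the lex-smallest maximum matching has 6 edges)
process left vertices in ascending order; for each, take the smallest-labelled available neighbour that still permits 6 edges overall, or leave it unmatched if none does
lex-smallest matching: {0-1, 2-14, 3-4, 5-15, 7-16, 10-20}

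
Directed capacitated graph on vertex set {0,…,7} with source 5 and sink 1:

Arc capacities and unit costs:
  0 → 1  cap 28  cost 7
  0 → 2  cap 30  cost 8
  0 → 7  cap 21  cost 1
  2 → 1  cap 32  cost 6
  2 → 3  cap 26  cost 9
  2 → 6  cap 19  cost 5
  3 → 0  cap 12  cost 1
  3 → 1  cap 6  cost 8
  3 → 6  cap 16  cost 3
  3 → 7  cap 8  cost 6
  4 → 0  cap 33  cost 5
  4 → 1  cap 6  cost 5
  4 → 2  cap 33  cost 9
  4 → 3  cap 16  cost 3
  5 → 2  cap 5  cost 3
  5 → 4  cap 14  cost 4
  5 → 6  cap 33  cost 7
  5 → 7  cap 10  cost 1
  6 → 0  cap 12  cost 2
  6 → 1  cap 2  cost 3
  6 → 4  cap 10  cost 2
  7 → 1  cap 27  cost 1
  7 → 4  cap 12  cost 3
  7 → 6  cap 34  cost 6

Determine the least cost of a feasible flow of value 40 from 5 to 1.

shortest-cost path #1: 5→7→1 push 10 @ unit cost 2 (adds 20)
shortest-cost path #2: 5→2→1 push 5 @ unit cost 9 (adds 45)
shortest-cost path #3: 5→4→1 push 6 @ unit cost 9 (adds 54)
shortest-cost path #4: 5→6→1 push 2 @ unit cost 10 (adds 20)
shortest-cost path #5: 5→4→3→0→7→1 push 8 @ unit cost 10 (adds 80)
shortest-cost path #6: 5→6→0→7→1 push 9 @ unit cost 11 (adds 99)
total cost = 318

Minimum cost for 40 units: 318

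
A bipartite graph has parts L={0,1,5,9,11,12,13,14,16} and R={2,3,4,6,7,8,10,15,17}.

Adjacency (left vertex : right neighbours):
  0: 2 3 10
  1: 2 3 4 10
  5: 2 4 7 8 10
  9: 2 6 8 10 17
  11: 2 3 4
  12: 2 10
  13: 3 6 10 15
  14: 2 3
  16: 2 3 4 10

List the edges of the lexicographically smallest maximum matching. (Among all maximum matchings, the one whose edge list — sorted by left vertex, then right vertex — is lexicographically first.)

|M| = 7 (so the lex-smallest maximum matching has 7 edges)
process left vertices in ascending order; for each, take the smallest-labelled available neighbour that still permits 7 edges overall, or leave it unmatched if none does
lex-smallest matching: {0-2, 1-3, 5-7, 9-6, 11-4, 12-10, 13-15}

Lex-smallest maximum matching: {(0,2), (1,3), (5,7), (9,6), (11,4), (12,10), (13,15)}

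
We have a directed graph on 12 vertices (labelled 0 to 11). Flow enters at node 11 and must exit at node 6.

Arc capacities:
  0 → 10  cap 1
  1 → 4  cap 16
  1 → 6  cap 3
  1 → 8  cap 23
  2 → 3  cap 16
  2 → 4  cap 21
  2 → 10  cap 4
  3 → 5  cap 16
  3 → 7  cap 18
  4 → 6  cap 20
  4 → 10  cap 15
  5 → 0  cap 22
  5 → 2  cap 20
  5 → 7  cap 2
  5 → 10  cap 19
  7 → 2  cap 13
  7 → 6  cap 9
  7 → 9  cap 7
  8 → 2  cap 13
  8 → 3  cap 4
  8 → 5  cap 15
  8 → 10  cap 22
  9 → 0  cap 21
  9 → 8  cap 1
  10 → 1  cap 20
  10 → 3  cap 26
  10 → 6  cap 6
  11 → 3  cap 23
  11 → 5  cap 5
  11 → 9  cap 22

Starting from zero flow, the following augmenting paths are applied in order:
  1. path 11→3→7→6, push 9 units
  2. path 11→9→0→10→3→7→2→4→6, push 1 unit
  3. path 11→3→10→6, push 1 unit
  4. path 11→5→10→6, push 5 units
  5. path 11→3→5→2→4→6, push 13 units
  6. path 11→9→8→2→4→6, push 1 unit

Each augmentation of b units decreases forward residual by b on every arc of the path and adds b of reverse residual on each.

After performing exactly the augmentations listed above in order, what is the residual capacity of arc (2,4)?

after path 1 (11→3→7→6, push 9): res(2,4)=21
after path 2 (11→9→0→10→3→7→2→4→6, push 1): res(2,4)=20
after path 3 (11→3→10→6, push 1): res(2,4)=20
after path 4 (11→5→10→6, push 5): res(2,4)=20
after path 5 (11→3→5→2→4→6, push 13): res(2,4)=7
after path 6 (11→9→8→2→4→6, push 1): res(2,4)=6

Residual capacity of (2,4): 6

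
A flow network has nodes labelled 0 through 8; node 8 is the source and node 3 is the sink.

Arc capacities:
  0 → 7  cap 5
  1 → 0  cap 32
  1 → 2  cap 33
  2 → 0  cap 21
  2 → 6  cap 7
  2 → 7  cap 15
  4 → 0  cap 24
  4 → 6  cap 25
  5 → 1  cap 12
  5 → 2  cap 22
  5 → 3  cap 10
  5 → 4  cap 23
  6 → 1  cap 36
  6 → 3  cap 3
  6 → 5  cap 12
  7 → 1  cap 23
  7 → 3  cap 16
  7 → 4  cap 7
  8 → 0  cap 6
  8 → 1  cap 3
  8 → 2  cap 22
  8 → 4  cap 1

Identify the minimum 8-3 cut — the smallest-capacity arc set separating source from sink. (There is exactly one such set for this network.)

Min-cut arcs: {(0,7), (2,6), (2,7), (8,4)} (total capacity 28)

augment #1: 8→0→7→3 push 5
augment #2: 8→2→6→3 push 3
augment #3: 8→2→7→3 push 11
augment #4: 8→2→6→5→3 push 4
augment #5: 8→4→6→5→3 push 1
augment #6: 8→2→7→4→6→5→3 push 4
max flow = 28; residual-reachable set from 8 gives S-side
cut edges (S→T): {(0,7), (2,6), (2,7), (8,4)} total cap 28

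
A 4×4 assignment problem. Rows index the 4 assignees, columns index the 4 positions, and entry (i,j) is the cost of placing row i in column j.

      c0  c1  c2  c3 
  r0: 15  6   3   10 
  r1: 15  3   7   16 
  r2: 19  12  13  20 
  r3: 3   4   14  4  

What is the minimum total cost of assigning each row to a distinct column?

Minimum assignment cost: 29

one of 3 optimal assignments: row0→col2 (cost 3), row1→col1 (cost 3), row2→col0 (cost 19), row3→col3 (cost 4)
total = 3 + 3 + 19 + 4 = 29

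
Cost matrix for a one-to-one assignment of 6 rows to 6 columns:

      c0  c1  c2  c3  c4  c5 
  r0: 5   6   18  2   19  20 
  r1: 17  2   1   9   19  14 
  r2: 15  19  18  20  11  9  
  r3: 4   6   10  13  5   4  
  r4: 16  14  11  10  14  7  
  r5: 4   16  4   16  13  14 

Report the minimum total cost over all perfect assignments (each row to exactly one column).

optimal assignment: row0→col3 (cost 2), row1→col1 (cost 2), row2→col4 (cost 11), row3→col0 (cost 4), row4→col5 (cost 7), row5→col2 (cost 4)
total = 2 + 2 + 11 + 4 + 7 + 4 = 30

Minimum assignment cost: 30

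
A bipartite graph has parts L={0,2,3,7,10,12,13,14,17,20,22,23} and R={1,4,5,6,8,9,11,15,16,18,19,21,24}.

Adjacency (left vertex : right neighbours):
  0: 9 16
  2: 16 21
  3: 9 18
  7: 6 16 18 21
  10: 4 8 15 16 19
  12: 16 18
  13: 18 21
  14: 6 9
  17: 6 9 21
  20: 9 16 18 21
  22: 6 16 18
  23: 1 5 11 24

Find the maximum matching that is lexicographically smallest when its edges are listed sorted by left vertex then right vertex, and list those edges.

Lex-smallest maximum matching: {(0,9), (2,16), (3,18), (7,6), (10,4), (13,21), (23,1)}

|M| = 7 (so the lex-smallest maximum matching has 7 edges)
process left vertices in ascending order; for each, take the smallest-labelled available neighbour that still permits 7 edges overall, or leave it unmatched if none does
lex-smallest matching: {0-9, 2-16, 3-18, 7-6, 10-4, 13-21, 23-1}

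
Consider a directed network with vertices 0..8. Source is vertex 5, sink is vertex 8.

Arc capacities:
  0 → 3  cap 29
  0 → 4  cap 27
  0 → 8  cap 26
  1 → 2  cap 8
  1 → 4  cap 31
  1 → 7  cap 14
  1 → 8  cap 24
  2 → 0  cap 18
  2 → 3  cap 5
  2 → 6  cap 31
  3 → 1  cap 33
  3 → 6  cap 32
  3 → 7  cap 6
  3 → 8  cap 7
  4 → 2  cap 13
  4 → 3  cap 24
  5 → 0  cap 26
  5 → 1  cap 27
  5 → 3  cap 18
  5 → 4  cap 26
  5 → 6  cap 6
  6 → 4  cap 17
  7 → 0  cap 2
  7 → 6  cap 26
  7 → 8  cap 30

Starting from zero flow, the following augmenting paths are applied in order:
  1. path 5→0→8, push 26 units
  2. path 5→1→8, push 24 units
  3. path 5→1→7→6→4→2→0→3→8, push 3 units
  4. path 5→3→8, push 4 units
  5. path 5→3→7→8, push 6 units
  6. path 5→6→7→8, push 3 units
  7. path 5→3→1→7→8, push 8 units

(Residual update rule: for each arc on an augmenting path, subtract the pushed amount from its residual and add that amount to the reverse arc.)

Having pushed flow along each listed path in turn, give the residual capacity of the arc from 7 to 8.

Residual capacity of (7,8): 13

after path 1 (5→0→8, push 26): res(7,8)=30
after path 2 (5→1→8, push 24): res(7,8)=30
after path 3 (5→1→7→6→4→2→0→3→8, push 3): res(7,8)=30
after path 4 (5→3→8, push 4): res(7,8)=30
after path 5 (5→3→7→8, push 6): res(7,8)=24
after path 6 (5→6→7→8, push 3): res(7,8)=21
after path 7 (5→3→1→7→8, push 8): res(7,8)=13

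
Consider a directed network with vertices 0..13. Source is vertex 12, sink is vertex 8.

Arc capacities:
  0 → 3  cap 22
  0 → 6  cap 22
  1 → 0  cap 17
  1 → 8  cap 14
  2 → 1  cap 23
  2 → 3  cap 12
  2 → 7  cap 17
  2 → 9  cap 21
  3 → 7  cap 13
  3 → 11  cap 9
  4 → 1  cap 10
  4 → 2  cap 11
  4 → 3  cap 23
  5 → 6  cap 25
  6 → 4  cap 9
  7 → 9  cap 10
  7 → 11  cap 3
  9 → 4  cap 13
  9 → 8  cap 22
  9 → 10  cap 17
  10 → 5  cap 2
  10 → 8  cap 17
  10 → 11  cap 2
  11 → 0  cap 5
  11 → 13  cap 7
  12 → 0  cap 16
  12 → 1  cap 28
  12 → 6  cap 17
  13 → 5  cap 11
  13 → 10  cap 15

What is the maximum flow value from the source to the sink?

augment #1: 12→1→8 bottleneck 14, total now 14
augment #2: 12→0→3→7→9→8 bottleneck 10, total now 24
augment #3: 12→6→4→2→9→8 bottleneck 9, total now 33
augment #4: 12→0→3→11→13→10→8 bottleneck 6, total now 39
augment #5: 12→1→0→3→11→13→10→8 bottleneck 1, total now 40

Maximum flow value: 40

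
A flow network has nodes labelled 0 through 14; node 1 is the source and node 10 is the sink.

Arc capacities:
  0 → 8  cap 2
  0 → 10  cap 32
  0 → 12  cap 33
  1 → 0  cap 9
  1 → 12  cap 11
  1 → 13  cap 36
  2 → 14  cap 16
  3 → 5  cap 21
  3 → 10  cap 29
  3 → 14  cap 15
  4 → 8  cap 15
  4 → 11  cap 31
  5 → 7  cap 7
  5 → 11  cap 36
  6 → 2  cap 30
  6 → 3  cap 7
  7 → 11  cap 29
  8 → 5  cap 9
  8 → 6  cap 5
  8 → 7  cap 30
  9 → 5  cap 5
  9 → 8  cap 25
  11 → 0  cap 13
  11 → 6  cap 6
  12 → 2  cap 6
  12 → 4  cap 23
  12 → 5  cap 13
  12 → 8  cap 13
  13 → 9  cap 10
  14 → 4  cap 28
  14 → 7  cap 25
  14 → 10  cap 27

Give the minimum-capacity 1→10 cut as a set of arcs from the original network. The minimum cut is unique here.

Min-cut arcs: {(1,0), (1,12), (13,9)} (total capacity 30)

augment #1: 1→0→10 push 9
augment #2: 1→12→2→14→10 push 6
augment #3: 1→12→4→11→0→10 push 5
augment #4: 1→13→9→5→11→0→10 push 5
augment #5: 1→13→9→8→6→3→10 push 5
max flow = 30; residual-reachable set from 1 gives S-side
cut edges (S→T): {(1,0), (1,12), (13,9)} total cap 30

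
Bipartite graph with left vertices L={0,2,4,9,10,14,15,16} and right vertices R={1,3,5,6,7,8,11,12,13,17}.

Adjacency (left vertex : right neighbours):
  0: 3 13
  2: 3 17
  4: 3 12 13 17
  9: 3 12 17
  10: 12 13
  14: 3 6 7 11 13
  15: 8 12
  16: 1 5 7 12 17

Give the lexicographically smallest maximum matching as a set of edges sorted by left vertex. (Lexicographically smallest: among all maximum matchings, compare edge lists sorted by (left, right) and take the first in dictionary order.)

Lex-smallest maximum matching: {(0,3), (2,17), (4,12), (10,13), (14,6), (15,8), (16,1)}

|M| = 7 (so the lex-smallest maximum matching has 7 edges)
process left vertices in ascending order; for each, take the smallest-labelled available neighbour that still permits 7 edges overall, or leave it unmatched if none does
lex-smallest matching: {0-3, 2-17, 4-12, 10-13, 14-6, 15-8, 16-1}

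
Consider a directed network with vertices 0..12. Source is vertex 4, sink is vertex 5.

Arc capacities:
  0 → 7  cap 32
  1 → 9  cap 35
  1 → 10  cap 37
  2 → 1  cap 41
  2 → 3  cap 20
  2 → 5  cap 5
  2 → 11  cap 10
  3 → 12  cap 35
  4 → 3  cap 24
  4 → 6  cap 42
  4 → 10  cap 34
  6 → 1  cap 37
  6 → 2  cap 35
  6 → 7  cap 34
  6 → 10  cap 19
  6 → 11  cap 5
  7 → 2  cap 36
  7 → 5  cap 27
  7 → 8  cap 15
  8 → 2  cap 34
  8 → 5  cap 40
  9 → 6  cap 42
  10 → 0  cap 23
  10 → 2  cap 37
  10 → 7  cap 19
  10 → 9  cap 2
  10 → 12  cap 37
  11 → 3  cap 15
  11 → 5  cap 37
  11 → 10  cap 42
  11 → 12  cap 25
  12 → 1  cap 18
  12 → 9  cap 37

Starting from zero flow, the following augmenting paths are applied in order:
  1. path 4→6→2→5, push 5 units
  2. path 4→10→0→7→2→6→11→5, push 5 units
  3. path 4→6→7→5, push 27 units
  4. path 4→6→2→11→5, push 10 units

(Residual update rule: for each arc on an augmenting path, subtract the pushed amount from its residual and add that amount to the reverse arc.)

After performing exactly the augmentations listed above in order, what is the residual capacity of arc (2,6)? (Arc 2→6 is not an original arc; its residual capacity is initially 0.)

after path 1 (4→6→2→5, push 5): res(2,6)=5
after path 2 (4→10→0→7→2→6→11→5, push 5): res(2,6)=0
after path 3 (4→6→7→5, push 27): res(2,6)=0
after path 4 (4→6→2→11→5, push 10): res(2,6)=10

Residual capacity of (2,6): 10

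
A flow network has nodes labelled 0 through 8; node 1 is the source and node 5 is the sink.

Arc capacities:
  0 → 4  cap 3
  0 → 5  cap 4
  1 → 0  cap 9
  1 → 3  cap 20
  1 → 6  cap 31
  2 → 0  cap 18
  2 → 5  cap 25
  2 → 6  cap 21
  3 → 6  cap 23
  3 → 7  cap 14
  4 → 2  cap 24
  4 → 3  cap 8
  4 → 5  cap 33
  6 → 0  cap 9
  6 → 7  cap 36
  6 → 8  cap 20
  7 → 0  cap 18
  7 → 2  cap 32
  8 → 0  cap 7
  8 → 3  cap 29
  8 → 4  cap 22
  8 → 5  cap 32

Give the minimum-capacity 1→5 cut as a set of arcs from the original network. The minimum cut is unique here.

augment #1: 1→0→5 push 4
augment #2: 1→0→4→5 push 3
augment #3: 1→6→8→5 push 20
augment #4: 1→3→7→2→5 push 14
augment #5: 1→6→7→2→5 push 11
max flow = 52; residual-reachable set from 1 gives S-side
cut edges (S→T): {(0,4), (0,5), (2,5), (6,8)} total cap 52

Min-cut arcs: {(0,4), (0,5), (2,5), (6,8)} (total capacity 52)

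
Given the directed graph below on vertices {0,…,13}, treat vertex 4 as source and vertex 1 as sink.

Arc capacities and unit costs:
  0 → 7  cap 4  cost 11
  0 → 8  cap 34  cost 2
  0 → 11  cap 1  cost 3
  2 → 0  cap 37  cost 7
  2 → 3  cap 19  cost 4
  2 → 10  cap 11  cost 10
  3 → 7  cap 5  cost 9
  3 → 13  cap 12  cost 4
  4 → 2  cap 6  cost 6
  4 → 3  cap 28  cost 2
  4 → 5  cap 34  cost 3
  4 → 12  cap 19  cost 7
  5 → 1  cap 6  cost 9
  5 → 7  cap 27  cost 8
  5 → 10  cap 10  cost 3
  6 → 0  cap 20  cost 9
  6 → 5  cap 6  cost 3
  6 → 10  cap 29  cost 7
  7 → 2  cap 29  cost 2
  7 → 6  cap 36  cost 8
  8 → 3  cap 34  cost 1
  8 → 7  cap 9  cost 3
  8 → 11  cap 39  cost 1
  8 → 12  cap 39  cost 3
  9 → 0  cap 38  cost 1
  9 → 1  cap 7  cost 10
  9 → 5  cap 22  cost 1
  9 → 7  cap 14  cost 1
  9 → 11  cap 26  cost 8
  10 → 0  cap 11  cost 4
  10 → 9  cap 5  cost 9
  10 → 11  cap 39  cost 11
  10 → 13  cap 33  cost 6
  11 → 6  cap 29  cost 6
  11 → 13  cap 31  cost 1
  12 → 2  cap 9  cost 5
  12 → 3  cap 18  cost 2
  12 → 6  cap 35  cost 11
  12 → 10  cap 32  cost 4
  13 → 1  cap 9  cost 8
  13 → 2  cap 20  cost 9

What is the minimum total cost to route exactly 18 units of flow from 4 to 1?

Minimum cost for 18 units: 273

shortest-cost path #1: 4→5→1 push 6 @ unit cost 12 (adds 72)
shortest-cost path #2: 4→3→13→1 push 9 @ unit cost 14 (adds 126)
shortest-cost path #3: 4→5→10→9→1 push 3 @ unit cost 25 (adds 75)
total cost = 273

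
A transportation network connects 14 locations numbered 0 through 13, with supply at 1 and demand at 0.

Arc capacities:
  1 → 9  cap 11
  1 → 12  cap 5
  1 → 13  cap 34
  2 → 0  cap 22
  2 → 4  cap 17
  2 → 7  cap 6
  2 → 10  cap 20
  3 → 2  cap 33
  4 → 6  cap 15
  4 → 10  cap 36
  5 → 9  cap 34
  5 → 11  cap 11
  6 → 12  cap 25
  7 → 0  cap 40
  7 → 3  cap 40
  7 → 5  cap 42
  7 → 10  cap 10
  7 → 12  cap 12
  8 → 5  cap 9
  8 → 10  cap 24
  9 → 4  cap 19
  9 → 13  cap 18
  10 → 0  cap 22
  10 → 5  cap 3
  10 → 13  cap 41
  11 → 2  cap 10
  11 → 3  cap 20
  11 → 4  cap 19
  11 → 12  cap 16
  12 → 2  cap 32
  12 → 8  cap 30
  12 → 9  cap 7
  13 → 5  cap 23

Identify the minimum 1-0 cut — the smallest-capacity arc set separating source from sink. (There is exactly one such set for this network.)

Min-cut arcs: {(1,12), (5,11), (9,4)} (total capacity 35)

augment #1: 1→12→2→0 push 5
augment #2: 1→9→4→10→0 push 11
augment #3: 1→13→5→11→2→0 push 10
augment #4: 1→13→5→9→4→10→0 push 8
augment #5: 1→13→5→11→3→2→0 push 1
max flow = 35; residual-reachable set from 1 gives S-side
cut edges (S→T): {(1,12), (5,11), (9,4)} total cap 35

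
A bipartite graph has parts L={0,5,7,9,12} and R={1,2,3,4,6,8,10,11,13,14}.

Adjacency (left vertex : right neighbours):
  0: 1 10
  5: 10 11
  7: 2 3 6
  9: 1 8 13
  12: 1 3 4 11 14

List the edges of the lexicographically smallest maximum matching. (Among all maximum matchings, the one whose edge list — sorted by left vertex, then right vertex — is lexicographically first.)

Lex-smallest maximum matching: {(0,1), (5,10), (7,2), (9,8), (12,3)}

|M| = 5 (so the lex-smallest maximum matching has 5 edges)
process left vertices in ascending order; for each, take the smallest-labelled available neighbour that still permits 5 edges overall, or leave it unmatched if none does
lex-smallest matching: {0-1, 5-10, 7-2, 9-8, 12-3}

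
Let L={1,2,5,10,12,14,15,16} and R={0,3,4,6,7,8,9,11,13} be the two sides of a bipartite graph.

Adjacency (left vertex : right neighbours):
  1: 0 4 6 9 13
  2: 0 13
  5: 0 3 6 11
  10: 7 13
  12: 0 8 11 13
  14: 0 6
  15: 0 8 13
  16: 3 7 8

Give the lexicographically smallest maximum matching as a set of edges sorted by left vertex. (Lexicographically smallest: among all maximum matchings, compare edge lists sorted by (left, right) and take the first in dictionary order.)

|M| = 8 (so the lex-smallest maximum matching has 8 edges)
process left vertices in ascending order; for each, take the smallest-labelled available neighbour that still permits 8 edges overall, or leave it unmatched if none does
lex-smallest matching: {1-4, 2-0, 5-3, 10-7, 12-11, 14-6, 15-13, 16-8}

Lex-smallest maximum matching: {(1,4), (2,0), (5,3), (10,7), (12,11), (14,6), (15,13), (16,8)}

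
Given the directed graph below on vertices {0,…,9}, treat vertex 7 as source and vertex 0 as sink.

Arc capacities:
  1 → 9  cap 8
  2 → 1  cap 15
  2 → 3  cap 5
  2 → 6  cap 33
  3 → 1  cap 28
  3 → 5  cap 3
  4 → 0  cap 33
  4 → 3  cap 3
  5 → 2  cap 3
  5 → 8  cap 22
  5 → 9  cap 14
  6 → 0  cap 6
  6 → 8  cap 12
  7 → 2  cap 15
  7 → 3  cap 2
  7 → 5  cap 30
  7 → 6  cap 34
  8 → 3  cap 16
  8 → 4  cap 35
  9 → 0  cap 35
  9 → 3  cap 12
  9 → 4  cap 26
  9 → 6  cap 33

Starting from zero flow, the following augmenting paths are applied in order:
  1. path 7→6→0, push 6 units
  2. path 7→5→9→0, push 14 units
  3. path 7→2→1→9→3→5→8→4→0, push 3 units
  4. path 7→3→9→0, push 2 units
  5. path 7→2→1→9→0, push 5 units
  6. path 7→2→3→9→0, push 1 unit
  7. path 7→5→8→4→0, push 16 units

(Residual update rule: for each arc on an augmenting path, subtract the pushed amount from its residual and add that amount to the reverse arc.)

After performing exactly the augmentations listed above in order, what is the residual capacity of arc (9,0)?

Residual capacity of (9,0): 13

after path 1 (7→6→0, push 6): res(9,0)=35
after path 2 (7→5→9→0, push 14): res(9,0)=21
after path 3 (7→2→1→9→3→5→8→4→0, push 3): res(9,0)=21
after path 4 (7→3→9→0, push 2): res(9,0)=19
after path 5 (7→2→1→9→0, push 5): res(9,0)=14
after path 6 (7→2→3→9→0, push 1): res(9,0)=13
after path 7 (7→5→8→4→0, push 16): res(9,0)=13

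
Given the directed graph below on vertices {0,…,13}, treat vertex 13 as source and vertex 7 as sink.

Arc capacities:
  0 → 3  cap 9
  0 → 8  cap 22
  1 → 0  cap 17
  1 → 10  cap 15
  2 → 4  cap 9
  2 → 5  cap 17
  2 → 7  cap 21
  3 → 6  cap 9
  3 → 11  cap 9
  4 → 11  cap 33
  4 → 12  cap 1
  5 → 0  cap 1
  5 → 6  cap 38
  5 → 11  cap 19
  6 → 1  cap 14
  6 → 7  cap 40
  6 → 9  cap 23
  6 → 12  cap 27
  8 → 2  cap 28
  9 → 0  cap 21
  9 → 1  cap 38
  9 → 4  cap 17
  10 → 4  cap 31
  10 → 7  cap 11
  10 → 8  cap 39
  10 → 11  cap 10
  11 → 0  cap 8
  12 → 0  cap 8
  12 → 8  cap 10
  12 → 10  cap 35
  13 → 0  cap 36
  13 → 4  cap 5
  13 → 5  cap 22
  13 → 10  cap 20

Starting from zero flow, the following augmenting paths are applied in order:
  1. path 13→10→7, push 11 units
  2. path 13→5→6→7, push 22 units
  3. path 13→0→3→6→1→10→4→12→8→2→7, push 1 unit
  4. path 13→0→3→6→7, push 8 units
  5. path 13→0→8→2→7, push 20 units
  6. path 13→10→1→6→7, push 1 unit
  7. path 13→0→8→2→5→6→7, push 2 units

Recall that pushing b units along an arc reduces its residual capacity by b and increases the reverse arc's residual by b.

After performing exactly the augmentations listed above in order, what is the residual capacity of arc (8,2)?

after path 1 (13→10→7, push 11): res(8,2)=28
after path 2 (13→5→6→7, push 22): res(8,2)=28
after path 3 (13→0→3→6→1→10→4→12→8→2→7, push 1): res(8,2)=27
after path 4 (13→0→3→6→7, push 8): res(8,2)=27
after path 5 (13→0→8→2→7, push 20): res(8,2)=7
after path 6 (13→10→1→6→7, push 1): res(8,2)=7
after path 7 (13→0→8→2→5→6→7, push 2): res(8,2)=5

Residual capacity of (8,2): 5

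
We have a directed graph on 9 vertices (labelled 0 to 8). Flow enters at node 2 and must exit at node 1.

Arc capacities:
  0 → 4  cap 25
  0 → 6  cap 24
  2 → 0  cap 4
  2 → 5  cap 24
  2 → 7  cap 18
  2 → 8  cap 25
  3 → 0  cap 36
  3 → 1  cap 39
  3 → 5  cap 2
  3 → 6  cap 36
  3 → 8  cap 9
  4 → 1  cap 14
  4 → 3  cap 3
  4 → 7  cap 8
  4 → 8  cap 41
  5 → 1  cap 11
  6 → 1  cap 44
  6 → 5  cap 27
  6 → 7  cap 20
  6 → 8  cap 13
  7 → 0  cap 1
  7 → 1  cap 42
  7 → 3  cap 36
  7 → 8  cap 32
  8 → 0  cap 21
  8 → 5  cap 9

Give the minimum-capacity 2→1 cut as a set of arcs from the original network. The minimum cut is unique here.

augment #1: 2→5→1 push 11
augment #2: 2→7→1 push 18
augment #3: 2→0→4→1 push 4
augment #4: 2→8→0→4→1 push 10
augment #5: 2→8→0→6→1 push 11
max flow = 54; residual-reachable set from 2 gives S-side
cut edges (S→T): {(2,0), (2,7), (5,1), (8,0)} total cap 54

Min-cut arcs: {(2,0), (2,7), (5,1), (8,0)} (total capacity 54)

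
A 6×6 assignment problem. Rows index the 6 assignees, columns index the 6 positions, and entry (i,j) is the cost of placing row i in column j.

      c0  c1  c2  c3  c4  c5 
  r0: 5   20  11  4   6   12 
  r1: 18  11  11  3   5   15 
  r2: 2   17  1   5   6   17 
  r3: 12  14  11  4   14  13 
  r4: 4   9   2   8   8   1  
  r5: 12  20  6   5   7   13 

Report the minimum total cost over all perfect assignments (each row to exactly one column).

optimal assignment: row0→col0 (cost 5), row1→col1 (cost 11), row2→col2 (cost 1), row3→col3 (cost 4), row4→col5 (cost 1), row5→col4 (cost 7)
total = 5 + 11 + 1 + 4 + 1 + 7 = 29

Minimum assignment cost: 29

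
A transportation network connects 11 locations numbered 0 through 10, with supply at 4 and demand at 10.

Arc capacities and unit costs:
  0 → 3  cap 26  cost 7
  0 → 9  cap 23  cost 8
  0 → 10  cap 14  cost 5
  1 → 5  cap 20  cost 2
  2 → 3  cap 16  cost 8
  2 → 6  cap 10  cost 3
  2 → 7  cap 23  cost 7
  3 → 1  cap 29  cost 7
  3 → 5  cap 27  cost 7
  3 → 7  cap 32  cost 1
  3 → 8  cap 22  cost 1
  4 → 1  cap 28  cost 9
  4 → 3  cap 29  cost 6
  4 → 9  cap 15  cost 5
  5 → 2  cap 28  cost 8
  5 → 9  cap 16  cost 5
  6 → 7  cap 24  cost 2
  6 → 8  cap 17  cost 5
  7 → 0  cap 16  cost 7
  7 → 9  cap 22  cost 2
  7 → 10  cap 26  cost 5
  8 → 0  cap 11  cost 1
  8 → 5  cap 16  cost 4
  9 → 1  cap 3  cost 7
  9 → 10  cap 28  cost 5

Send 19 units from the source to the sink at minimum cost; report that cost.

Minimum cost for 19 units: 198

shortest-cost path #1: 4→9→10 push 15 @ unit cost 10 (adds 150)
shortest-cost path #2: 4→3→7→10 push 4 @ unit cost 12 (adds 48)
total cost = 198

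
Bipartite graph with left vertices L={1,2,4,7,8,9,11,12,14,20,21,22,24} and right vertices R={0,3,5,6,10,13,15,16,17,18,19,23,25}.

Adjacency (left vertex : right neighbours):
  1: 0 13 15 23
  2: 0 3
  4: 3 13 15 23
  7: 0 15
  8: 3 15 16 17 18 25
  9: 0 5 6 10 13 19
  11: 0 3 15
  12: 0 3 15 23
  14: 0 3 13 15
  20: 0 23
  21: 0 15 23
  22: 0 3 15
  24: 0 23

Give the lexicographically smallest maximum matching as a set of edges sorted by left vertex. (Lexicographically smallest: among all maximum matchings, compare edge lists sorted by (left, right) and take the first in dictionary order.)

|M| = 7 (so the lex-smallest maximum matching has 7 edges)
process left vertices in ascending order; for each, take the smallest-labelled available neighbour that still permits 7 edges overall, or leave it unmatched if none does
lex-smallest matching: {1-0, 2-3, 4-13, 7-15, 8-16, 9-5, 12-23}

Lex-smallest maximum matching: {(1,0), (2,3), (4,13), (7,15), (8,16), (9,5), (12,23)}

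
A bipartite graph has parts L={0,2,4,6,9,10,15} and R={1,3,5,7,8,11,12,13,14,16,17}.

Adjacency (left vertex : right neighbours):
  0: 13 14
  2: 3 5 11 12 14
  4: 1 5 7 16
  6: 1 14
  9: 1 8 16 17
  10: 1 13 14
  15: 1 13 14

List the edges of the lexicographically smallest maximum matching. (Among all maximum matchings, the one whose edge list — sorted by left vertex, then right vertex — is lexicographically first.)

Lex-smallest maximum matching: {(0,13), (2,3), (4,5), (6,1), (9,8), (10,14)}

|M| = 6 (so the lex-smallest maximum matching has 6 edges)
process left vertices in ascending order; for each, take the smallest-labelled available neighbour that still permits 6 edges overall, or leave it unmatched if none does
lex-smallest matching: {0-13, 2-3, 4-5, 6-1, 9-8, 10-14}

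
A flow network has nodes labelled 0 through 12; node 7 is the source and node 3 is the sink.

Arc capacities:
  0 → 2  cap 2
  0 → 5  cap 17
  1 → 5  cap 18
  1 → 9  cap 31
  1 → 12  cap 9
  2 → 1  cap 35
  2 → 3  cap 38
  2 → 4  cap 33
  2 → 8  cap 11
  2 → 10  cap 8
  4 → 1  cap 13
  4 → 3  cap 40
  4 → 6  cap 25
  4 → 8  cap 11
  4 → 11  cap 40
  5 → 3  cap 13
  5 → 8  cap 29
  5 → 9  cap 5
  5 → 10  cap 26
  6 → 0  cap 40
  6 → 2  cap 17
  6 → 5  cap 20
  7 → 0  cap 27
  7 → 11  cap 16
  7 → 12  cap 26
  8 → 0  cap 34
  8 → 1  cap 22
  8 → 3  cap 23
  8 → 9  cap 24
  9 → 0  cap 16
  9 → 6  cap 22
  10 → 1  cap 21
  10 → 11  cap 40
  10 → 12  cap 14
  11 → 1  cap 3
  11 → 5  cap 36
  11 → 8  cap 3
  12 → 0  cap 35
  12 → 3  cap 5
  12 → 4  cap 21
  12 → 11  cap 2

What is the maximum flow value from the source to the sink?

augment #1: 7→12→3 bottleneck 5, total now 5
augment #2: 7→0→2→3 bottleneck 2, total now 7
augment #3: 7→0→5→3 bottleneck 13, total now 20
augment #4: 7→11→8→3 bottleneck 3, total now 23
augment #5: 7→12→4→3 bottleneck 21, total now 44
augment #6: 7→0→5→8→3 bottleneck 4, total now 48
augment #7: 7→11→5→8→3 bottleneck 13, total now 61

Maximum flow value: 61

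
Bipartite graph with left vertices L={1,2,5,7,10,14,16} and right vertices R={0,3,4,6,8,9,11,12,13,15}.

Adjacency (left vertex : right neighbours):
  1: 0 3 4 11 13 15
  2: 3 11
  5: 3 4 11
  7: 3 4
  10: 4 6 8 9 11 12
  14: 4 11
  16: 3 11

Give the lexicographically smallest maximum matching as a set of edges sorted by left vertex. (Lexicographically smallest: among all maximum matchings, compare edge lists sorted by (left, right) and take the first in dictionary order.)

|M| = 5 (so the lex-smallest maximum matching has 5 edges)
process left vertices in ascending order; for each, take the smallest-labelled available neighbour that still permits 5 edges overall, or leave it unmatched if none does
lex-smallest matching: {1-0, 2-3, 5-4, 10-6, 14-11}

Lex-smallest maximum matching: {(1,0), (2,3), (5,4), (10,6), (14,11)}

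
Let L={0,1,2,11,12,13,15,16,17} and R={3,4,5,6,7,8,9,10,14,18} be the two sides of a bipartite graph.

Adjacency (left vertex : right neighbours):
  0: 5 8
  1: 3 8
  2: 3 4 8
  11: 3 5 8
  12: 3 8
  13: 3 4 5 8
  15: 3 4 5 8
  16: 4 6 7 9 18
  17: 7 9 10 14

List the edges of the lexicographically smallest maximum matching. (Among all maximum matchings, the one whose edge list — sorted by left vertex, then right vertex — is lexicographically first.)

Lex-smallest maximum matching: {(0,5), (1,3), (2,4), (11,8), (16,6), (17,7)}

|M| = 6 (so the lex-smallest maximum matching has 6 edges)
process left vertices in ascending order; for each, take the smallest-labelled available neighbour that still permits 6 edges overall, or leave it unmatched if none does
lex-smallest matching: {0-5, 1-3, 2-4, 11-8, 16-6, 17-7}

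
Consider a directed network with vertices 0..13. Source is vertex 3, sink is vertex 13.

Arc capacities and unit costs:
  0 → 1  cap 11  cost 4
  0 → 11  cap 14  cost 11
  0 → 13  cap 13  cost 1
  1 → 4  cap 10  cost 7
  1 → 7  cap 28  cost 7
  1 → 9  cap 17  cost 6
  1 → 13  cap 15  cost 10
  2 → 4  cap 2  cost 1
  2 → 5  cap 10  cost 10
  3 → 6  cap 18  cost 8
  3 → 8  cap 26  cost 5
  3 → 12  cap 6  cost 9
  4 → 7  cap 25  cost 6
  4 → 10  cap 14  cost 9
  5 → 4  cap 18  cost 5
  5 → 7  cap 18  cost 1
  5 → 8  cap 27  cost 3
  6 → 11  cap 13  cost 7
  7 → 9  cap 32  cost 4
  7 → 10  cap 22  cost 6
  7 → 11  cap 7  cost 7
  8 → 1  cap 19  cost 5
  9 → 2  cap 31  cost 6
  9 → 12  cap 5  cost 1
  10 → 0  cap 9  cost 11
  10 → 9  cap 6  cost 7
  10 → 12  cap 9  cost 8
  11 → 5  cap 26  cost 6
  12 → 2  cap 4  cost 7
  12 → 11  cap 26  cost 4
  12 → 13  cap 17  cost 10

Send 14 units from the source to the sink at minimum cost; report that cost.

shortest-cost path #1: 3→12→13 push 6 @ unit cost 19 (adds 114)
shortest-cost path #2: 3→8→1→13 push 8 @ unit cost 20 (adds 160)
total cost = 274

Minimum cost for 14 units: 274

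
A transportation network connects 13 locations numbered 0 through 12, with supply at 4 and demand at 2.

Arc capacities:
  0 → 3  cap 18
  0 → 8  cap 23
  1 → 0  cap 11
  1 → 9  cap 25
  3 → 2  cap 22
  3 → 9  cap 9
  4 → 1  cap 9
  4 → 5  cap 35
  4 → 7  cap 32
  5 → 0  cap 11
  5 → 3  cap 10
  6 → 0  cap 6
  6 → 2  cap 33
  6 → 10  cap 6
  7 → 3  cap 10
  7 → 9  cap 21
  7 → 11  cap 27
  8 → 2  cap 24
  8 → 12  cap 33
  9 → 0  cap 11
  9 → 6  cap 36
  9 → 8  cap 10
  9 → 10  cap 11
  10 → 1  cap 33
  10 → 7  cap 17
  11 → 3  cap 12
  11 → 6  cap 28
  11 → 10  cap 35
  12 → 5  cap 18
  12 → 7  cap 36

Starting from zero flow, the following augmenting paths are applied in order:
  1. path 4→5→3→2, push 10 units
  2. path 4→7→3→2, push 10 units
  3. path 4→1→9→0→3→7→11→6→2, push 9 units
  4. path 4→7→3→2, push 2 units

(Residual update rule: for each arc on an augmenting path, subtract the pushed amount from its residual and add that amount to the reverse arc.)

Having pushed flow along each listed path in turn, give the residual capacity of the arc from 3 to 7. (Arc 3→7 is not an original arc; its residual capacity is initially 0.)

Residual capacity of (3,7): 3

after path 1 (4→5→3→2, push 10): res(3,7)=0
after path 2 (4→7→3→2, push 10): res(3,7)=10
after path 3 (4→1→9→0→3→7→11→6→2, push 9): res(3,7)=1
after path 4 (4→7→3→2, push 2): res(3,7)=3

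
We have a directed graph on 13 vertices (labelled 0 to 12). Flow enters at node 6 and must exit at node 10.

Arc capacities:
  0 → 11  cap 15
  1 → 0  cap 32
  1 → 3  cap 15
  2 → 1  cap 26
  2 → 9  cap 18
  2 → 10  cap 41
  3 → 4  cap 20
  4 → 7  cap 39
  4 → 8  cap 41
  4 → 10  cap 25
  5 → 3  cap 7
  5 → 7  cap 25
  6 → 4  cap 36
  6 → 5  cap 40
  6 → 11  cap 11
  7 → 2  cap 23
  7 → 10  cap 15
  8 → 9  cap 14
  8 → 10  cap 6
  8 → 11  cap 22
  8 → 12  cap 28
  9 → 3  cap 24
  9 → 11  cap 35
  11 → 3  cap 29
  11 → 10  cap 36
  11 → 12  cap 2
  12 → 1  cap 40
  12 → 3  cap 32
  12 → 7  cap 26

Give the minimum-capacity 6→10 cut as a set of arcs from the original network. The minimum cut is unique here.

Min-cut arcs: {(5,3), (5,7), (6,4), (6,11)} (total capacity 79)

augment #1: 6→4→10 push 25
augment #2: 6→11→10 push 11
augment #3: 6→4→7→10 push 11
augment #4: 6→5→7→10 push 4
augment #5: 6→5→7→2→10 push 21
augment #6: 6→5→3→4→8→10 push 6
augment #7: 6→5→3→4→7→2→10 push 1
max flow = 79; residual-reachable set from 6 gives S-side
cut edges (S→T): {(5,3), (5,7), (6,4), (6,11)} total cap 79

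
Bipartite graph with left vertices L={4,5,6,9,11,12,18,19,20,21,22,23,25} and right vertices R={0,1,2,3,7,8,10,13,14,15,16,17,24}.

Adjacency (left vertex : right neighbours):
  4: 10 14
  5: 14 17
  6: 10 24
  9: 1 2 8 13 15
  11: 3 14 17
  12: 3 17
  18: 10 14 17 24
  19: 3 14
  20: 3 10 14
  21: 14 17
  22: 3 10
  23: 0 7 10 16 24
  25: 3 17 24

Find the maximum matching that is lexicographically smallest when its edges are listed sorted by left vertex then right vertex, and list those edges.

|M| = 7 (so the lex-smallest maximum matching has 7 edges)
process left vertices in ascending order; for each, take the smallest-labelled available neighbour that still permits 7 edges overall, or leave it unmatched if none does
lex-smallest matching: {4-10, 5-14, 6-24, 9-1, 11-3, 12-17, 23-0}

Lex-smallest maximum matching: {(4,10), (5,14), (6,24), (9,1), (11,3), (12,17), (23,0)}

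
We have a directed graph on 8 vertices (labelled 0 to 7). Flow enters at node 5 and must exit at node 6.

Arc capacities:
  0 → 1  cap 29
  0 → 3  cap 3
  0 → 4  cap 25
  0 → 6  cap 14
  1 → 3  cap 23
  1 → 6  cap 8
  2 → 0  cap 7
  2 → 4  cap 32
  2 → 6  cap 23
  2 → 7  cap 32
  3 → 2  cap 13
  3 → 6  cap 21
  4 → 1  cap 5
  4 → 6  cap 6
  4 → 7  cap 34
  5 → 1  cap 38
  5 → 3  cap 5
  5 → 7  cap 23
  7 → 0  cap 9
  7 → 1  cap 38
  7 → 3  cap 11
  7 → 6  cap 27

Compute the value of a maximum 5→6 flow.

Maximum flow value: 59

augment #1: 5→1→6 bottleneck 8, total now 8
augment #2: 5→3→6 bottleneck 5, total now 13
augment #3: 5→7→6 bottleneck 23, total now 36
augment #4: 5→1→3→6 bottleneck 16, total now 52
augment #5: 5→1→3→2→6 bottleneck 7, total now 59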